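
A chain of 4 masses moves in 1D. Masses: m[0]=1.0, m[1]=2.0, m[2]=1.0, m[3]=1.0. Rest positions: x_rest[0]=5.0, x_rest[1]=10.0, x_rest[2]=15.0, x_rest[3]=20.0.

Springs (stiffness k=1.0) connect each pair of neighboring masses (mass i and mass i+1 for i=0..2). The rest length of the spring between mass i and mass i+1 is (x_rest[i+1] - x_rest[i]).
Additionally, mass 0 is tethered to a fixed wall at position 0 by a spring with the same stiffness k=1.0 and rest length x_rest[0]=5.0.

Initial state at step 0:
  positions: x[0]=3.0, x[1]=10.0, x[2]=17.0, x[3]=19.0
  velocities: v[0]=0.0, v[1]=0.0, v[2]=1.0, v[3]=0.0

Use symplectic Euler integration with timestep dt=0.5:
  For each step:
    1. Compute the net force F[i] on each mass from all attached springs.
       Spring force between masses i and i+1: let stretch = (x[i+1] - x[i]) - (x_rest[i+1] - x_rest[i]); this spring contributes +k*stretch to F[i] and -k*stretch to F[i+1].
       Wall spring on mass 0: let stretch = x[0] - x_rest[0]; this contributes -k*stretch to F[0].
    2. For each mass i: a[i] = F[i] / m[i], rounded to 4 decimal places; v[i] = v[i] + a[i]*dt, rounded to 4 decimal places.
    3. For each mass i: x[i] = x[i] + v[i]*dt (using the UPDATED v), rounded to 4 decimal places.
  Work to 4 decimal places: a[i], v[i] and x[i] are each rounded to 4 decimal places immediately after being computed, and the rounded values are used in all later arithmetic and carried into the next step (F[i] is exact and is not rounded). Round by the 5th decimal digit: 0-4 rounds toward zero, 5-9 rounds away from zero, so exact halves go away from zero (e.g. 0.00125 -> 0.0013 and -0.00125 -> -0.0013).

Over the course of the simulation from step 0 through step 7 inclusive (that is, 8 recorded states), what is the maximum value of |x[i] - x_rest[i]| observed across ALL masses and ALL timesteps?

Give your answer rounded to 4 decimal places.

Step 0: x=[3.0000 10.0000 17.0000 19.0000] v=[0.0000 0.0000 1.0000 0.0000]
Step 1: x=[4.0000 10.0000 16.2500 19.7500] v=[2.0000 0.0000 -1.5000 1.5000]
Step 2: x=[5.5000 10.0313 14.8125 20.8750] v=[3.0000 0.0625 -2.8750 2.2500]
Step 3: x=[6.7579 10.0938 13.6953 21.7344] v=[2.5157 0.1250 -2.2344 1.7188]
Step 4: x=[7.1603 10.1895 13.6875 21.8341] v=[0.8047 0.1914 -0.0156 0.1993]
Step 5: x=[6.5299 10.3438 14.8419 21.1471] v=[-1.2609 0.3086 2.3087 -1.3740]
Step 6: x=[5.2205 10.5837 16.4481 20.1338] v=[-2.6189 0.4797 3.2123 -2.0266]
Step 7: x=[3.9467 10.8862 17.5096 19.4491] v=[-2.5476 0.6050 2.1230 -1.3695]
Max displacement = 2.5096

Answer: 2.5096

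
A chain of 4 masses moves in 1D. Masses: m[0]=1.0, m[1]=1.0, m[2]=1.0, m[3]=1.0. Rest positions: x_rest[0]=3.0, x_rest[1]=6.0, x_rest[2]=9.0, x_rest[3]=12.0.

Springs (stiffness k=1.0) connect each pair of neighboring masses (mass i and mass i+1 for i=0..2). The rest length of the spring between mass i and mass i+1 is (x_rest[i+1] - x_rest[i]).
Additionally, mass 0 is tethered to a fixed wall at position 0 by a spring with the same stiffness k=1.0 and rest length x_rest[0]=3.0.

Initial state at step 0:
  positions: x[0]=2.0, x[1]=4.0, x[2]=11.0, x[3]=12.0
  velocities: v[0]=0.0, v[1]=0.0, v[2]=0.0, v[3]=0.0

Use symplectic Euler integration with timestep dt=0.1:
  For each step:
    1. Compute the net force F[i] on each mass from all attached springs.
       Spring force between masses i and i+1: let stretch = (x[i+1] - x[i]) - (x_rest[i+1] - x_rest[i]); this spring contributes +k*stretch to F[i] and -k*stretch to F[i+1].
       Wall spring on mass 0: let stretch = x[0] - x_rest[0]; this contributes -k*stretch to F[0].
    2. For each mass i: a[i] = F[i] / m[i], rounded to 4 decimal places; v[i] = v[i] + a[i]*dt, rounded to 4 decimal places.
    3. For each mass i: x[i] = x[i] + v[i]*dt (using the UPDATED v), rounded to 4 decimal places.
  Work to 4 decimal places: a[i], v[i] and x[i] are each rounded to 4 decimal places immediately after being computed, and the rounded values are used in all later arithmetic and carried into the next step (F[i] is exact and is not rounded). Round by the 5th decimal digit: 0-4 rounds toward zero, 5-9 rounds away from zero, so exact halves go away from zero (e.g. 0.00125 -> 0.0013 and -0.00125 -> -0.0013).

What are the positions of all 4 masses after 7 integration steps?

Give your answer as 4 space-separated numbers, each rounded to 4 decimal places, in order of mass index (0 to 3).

Answer: 2.0578 5.2099 9.5466 12.4648

Derivation:
Step 0: x=[2.0000 4.0000 11.0000 12.0000] v=[0.0000 0.0000 0.0000 0.0000]
Step 1: x=[2.0000 4.0500 10.9400 12.0200] v=[0.0000 0.5000 -0.6000 0.2000]
Step 2: x=[2.0005 4.1484 10.8219 12.0592] v=[0.0050 0.9840 -1.1810 0.3920]
Step 3: x=[2.0025 4.2921 10.6494 12.1160] v=[0.0197 1.4366 -1.7246 0.5683]
Step 4: x=[2.0073 4.4764 10.4280 12.1882] v=[0.0484 1.8434 -2.2137 0.7216]
Step 5: x=[2.0168 4.6956 10.1647 12.2728] v=[0.0946 2.1917 -2.6328 0.8456]
Step 6: x=[2.0329 4.9427 9.8678 12.3663] v=[0.1608 2.4707 -2.9689 0.9348]
Step 7: x=[2.0578 5.2099 9.5466 12.4648] v=[0.2485 2.6722 -3.2116 0.9850]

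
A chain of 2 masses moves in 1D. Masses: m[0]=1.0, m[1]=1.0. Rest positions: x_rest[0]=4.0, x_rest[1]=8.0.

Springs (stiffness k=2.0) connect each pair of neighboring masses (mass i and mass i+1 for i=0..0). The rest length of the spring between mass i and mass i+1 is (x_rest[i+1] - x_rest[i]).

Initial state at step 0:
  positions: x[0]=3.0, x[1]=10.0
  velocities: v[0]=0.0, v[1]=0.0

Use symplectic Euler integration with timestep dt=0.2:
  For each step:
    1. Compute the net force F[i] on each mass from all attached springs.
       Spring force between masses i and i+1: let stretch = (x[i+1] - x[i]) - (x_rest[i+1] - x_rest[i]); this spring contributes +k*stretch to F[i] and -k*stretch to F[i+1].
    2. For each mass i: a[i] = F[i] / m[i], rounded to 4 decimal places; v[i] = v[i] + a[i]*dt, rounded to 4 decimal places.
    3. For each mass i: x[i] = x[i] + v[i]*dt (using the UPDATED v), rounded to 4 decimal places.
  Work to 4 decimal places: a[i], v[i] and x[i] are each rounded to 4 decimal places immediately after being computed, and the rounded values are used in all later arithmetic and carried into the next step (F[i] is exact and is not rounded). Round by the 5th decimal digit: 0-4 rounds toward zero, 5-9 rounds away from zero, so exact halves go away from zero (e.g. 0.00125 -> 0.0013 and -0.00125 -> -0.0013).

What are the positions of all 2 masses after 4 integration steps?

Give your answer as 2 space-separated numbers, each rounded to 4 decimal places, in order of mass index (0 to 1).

Answer: 4.8660 8.1340

Derivation:
Step 0: x=[3.0000 10.0000] v=[0.0000 0.0000]
Step 1: x=[3.2400 9.7600] v=[1.2000 -1.2000]
Step 2: x=[3.6816 9.3184] v=[2.2080 -2.2080]
Step 3: x=[4.2541 8.7459] v=[2.8627 -2.8627]
Step 4: x=[4.8660 8.1340] v=[3.0594 -3.0594]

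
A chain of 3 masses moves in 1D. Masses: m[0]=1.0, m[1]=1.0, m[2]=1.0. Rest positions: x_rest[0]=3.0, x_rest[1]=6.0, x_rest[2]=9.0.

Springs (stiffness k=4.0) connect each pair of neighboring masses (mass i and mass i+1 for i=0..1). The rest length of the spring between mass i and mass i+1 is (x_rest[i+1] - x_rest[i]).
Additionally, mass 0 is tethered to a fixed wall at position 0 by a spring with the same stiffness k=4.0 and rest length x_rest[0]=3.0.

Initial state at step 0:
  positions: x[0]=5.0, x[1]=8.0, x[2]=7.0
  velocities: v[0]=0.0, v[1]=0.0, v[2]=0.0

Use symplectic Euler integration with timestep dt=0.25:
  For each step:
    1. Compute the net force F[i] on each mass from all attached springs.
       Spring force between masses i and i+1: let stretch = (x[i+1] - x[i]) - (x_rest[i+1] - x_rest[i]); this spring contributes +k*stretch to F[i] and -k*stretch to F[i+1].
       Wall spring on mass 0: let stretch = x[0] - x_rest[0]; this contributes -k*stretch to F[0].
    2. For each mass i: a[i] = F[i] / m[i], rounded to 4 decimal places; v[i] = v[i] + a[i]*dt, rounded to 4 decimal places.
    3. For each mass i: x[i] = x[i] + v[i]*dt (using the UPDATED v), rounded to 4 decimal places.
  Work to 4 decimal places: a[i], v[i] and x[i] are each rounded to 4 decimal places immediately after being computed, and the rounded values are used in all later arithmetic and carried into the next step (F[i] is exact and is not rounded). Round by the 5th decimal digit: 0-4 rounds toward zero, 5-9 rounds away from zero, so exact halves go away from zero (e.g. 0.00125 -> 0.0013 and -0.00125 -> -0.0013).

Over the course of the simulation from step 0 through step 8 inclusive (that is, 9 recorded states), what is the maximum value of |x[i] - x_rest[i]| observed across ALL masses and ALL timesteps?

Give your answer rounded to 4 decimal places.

Step 0: x=[5.0000 8.0000 7.0000] v=[0.0000 0.0000 0.0000]
Step 1: x=[4.5000 7.0000 8.0000] v=[-2.0000 -4.0000 4.0000]
Step 2: x=[3.5000 5.6250 9.5000] v=[-4.0000 -5.5000 6.0000]
Step 3: x=[2.1563 4.6875 10.7813] v=[-5.3750 -3.7500 5.1250]
Step 4: x=[0.9063 4.6407 11.2891] v=[-5.0001 -0.1874 2.0312]
Step 5: x=[0.3633 5.3224 10.8848] v=[-2.1720 2.7266 -1.6172]
Step 6: x=[0.9693 6.1549 9.8399] v=[2.4238 3.3299 -4.1796]
Step 7: x=[2.6293 6.6122 8.6238] v=[6.6401 1.8293 -4.8646]
Step 8: x=[4.6277 6.5767 7.6548] v=[7.9937 -0.1420 -3.8762]
Max displacement = 2.6367

Answer: 2.6367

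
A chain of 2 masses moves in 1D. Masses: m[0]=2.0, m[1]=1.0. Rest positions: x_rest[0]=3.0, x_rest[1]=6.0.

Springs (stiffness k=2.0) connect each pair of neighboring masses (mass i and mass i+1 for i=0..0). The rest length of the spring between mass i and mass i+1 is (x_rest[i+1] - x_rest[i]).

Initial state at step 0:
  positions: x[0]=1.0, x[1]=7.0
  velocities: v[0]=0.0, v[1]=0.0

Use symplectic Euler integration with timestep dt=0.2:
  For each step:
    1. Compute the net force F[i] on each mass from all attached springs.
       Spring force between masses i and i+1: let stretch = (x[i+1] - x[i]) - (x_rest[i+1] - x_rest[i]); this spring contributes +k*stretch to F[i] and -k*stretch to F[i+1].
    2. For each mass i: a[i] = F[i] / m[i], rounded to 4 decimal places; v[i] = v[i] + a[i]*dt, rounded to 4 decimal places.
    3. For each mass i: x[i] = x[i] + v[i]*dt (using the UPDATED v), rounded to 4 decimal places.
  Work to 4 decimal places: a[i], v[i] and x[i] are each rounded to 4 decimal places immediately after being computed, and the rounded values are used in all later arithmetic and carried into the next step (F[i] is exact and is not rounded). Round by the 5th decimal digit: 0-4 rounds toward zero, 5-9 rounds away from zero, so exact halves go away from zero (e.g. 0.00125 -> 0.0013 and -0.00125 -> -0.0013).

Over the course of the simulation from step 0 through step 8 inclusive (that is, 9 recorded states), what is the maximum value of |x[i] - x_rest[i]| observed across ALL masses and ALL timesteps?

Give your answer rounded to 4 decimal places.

Answer: 2.9970

Derivation:
Step 0: x=[1.0000 7.0000] v=[0.0000 0.0000]
Step 1: x=[1.1200 6.7600] v=[0.6000 -1.2000]
Step 2: x=[1.3456 6.3088] v=[1.1280 -2.2560]
Step 3: x=[1.6497 5.7005] v=[1.5206 -3.0413]
Step 4: x=[1.9959 5.0082] v=[1.7308 -3.4616]
Step 5: x=[2.3426 4.3149] v=[1.7333 -3.4665]
Step 6: x=[2.6482 3.7038] v=[1.5278 -3.0554]
Step 7: x=[2.8760 3.2483] v=[1.1389 -2.2776]
Step 8: x=[2.9987 3.0030] v=[0.6134 -1.2265]
Max displacement = 2.9970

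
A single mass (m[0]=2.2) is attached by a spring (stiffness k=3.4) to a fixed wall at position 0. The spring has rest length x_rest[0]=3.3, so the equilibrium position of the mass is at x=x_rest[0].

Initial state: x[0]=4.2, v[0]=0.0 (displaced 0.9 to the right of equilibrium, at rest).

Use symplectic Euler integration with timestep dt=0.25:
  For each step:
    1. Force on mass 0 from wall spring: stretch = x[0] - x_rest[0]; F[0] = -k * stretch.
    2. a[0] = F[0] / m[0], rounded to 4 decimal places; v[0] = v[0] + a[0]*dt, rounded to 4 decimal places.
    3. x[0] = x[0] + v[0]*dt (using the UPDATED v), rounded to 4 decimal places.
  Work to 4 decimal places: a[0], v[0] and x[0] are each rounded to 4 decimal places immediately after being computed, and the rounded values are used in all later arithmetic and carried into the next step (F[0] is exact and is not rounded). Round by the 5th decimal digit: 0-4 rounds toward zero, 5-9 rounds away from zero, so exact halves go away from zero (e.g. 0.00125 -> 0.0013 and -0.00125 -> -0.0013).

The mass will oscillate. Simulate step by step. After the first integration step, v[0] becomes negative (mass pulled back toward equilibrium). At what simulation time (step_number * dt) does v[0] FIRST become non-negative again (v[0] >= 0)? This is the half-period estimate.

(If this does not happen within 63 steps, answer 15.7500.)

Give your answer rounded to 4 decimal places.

Answer: 2.7500

Derivation:
Step 0: x=[4.2000] v=[0.0000]
Step 1: x=[4.1131] v=[-0.3477]
Step 2: x=[3.9476] v=[-0.6619]
Step 3: x=[3.7196] v=[-0.9121]
Step 4: x=[3.4511] v=[-1.0742]
Step 5: x=[3.1680] v=[-1.1326]
Step 6: x=[2.8976] v=[-1.0816]
Step 7: x=[2.6661] v=[-0.9261]
Step 8: x=[2.4958] v=[-0.6812]
Step 9: x=[2.4032] v=[-0.3705]
Step 10: x=[2.3972] v=[-0.0240]
Step 11: x=[2.4784] v=[0.3248]
First v>=0 after going negative at step 11, time=2.7500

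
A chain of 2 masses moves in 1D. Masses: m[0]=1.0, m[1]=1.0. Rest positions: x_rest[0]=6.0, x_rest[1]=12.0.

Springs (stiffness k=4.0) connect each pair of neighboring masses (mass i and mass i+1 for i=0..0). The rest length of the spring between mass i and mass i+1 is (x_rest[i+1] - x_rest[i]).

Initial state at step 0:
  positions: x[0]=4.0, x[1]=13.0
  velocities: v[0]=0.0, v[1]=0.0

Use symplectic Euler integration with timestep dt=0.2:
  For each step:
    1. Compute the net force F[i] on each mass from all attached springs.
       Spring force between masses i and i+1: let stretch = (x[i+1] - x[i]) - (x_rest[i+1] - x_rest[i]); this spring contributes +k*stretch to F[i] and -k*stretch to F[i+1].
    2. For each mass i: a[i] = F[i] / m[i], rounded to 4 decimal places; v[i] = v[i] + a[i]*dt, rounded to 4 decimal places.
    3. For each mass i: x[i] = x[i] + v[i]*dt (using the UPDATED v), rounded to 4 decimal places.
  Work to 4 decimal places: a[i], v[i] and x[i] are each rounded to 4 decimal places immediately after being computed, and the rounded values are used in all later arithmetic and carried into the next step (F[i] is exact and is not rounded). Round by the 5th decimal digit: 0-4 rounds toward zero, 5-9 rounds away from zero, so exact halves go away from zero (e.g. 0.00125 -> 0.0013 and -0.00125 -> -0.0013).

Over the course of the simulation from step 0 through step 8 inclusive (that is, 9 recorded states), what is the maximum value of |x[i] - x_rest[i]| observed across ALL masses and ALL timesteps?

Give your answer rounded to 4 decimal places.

Step 0: x=[4.0000 13.0000] v=[0.0000 0.0000]
Step 1: x=[4.4800 12.5200] v=[2.4000 -2.4000]
Step 2: x=[5.2864 11.7136] v=[4.0320 -4.0320]
Step 3: x=[6.1612 10.8388] v=[4.3738 -4.3738]
Step 4: x=[6.8244 10.1756] v=[3.3159 -3.3159]
Step 5: x=[7.0638 9.9362] v=[1.1969 -1.1969]
Step 6: x=[6.8028 10.1972] v=[-1.3052 1.3052]
Step 7: x=[6.1249 10.8751] v=[-3.3897 3.3897]
Step 8: x=[5.2470 11.7530] v=[-4.3895 4.3895]
Max displacement = 2.0638

Answer: 2.0638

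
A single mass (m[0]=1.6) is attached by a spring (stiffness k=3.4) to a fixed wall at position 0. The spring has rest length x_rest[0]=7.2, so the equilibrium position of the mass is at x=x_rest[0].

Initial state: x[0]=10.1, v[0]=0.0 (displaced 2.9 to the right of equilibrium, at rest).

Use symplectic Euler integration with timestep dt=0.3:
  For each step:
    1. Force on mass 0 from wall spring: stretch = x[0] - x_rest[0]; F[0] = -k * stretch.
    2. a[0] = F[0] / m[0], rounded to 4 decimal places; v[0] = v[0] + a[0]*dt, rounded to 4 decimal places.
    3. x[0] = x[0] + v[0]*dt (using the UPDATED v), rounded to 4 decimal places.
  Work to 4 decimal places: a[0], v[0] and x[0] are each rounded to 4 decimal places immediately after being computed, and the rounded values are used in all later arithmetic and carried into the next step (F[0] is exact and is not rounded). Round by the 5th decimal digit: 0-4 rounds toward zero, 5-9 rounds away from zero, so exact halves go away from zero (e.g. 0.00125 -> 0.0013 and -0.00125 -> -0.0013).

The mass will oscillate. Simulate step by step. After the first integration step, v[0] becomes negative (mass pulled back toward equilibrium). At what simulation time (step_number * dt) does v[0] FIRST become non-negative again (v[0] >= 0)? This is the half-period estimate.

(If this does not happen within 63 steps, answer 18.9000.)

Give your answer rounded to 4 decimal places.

Step 0: x=[10.1000] v=[0.0000]
Step 1: x=[9.5454] v=[-1.8488]
Step 2: x=[8.5422] v=[-3.3440]
Step 3: x=[7.2823] v=[-4.1997]
Step 4: x=[6.0066] v=[-4.2522]
Step 5: x=[4.9592] v=[-3.4914]
Step 6: x=[4.3403] v=[-2.0629]
Step 7: x=[4.2684] v=[-0.2398]
Step 8: x=[4.7571] v=[1.6291]
First v>=0 after going negative at step 8, time=2.4000

Answer: 2.4000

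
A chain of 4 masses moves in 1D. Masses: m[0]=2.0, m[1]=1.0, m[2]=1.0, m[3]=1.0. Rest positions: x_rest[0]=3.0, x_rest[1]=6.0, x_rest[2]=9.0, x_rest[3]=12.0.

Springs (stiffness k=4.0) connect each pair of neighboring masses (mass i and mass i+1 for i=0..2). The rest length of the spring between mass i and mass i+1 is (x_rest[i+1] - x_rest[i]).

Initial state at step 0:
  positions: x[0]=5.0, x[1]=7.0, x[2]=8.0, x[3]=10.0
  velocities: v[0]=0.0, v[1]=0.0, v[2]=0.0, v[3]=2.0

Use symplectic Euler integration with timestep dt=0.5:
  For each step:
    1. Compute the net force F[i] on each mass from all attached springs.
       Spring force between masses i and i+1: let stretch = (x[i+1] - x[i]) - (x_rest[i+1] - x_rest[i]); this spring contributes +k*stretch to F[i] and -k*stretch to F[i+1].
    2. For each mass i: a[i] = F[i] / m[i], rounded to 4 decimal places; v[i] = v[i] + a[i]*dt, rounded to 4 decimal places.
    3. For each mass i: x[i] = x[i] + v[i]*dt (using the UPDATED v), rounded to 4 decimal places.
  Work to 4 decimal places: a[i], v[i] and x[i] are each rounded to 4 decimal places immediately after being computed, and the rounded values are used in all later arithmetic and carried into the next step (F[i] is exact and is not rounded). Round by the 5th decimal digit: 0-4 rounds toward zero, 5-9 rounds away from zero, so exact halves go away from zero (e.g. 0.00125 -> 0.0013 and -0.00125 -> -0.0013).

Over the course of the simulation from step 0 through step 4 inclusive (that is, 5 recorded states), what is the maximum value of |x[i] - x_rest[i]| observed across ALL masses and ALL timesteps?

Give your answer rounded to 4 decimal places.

Answer: 3.5000

Derivation:
Step 0: x=[5.0000 7.0000 8.0000 10.0000] v=[0.0000 0.0000 0.0000 2.0000]
Step 1: x=[4.5000 6.0000 9.0000 12.0000] v=[-1.0000 -2.0000 2.0000 4.0000]
Step 2: x=[3.2500 6.5000 10.0000 14.0000] v=[-2.5000 1.0000 2.0000 4.0000]
Step 3: x=[2.1250 7.2500 11.5000 15.0000] v=[-2.2500 1.5000 3.0000 2.0000]
Step 4: x=[2.0625 7.1250 12.2500 15.5000] v=[-0.1250 -0.2500 1.5000 1.0000]
Max displacement = 3.5000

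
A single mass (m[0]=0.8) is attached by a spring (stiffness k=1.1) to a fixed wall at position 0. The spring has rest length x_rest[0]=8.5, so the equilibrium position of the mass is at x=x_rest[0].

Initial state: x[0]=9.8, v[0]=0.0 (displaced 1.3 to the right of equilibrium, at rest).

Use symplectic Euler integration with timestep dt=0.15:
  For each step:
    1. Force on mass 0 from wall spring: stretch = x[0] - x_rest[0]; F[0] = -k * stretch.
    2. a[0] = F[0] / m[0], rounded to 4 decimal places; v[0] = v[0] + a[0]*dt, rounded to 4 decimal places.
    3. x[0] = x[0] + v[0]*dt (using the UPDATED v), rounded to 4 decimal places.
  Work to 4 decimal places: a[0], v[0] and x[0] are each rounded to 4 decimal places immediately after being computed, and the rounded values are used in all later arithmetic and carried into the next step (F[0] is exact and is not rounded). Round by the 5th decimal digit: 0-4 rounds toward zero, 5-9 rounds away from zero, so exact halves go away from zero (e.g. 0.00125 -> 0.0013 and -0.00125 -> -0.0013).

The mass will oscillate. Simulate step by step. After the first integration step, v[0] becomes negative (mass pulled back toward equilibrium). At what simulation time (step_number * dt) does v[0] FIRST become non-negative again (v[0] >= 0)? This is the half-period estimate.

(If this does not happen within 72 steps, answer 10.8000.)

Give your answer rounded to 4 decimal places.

Step 0: x=[9.8000] v=[0.0000]
Step 1: x=[9.7598] v=[-0.2681]
Step 2: x=[9.6806] v=[-0.5279]
Step 3: x=[9.5649] v=[-0.7714]
Step 4: x=[9.4163] v=[-0.9910]
Step 5: x=[9.2393] v=[-1.1800]
Step 6: x=[9.0394] v=[-1.3325]
Step 7: x=[8.8228] v=[-1.4438]
Step 8: x=[8.5962] v=[-1.5104]
Step 9: x=[8.3667] v=[-1.5302]
Step 10: x=[8.1413] v=[-1.5027]
Step 11: x=[7.9270] v=[-1.4287]
Step 12: x=[7.7304] v=[-1.3105]
Step 13: x=[7.5576] v=[-1.1518]
Step 14: x=[7.4140] v=[-0.9574]
Step 15: x=[7.3040] v=[-0.7334]
Step 16: x=[7.2310] v=[-0.4867]
Step 17: x=[7.1973] v=[-0.2250]
Step 18: x=[7.2039] v=[0.0437]
First v>=0 after going negative at step 18, time=2.7000

Answer: 2.7000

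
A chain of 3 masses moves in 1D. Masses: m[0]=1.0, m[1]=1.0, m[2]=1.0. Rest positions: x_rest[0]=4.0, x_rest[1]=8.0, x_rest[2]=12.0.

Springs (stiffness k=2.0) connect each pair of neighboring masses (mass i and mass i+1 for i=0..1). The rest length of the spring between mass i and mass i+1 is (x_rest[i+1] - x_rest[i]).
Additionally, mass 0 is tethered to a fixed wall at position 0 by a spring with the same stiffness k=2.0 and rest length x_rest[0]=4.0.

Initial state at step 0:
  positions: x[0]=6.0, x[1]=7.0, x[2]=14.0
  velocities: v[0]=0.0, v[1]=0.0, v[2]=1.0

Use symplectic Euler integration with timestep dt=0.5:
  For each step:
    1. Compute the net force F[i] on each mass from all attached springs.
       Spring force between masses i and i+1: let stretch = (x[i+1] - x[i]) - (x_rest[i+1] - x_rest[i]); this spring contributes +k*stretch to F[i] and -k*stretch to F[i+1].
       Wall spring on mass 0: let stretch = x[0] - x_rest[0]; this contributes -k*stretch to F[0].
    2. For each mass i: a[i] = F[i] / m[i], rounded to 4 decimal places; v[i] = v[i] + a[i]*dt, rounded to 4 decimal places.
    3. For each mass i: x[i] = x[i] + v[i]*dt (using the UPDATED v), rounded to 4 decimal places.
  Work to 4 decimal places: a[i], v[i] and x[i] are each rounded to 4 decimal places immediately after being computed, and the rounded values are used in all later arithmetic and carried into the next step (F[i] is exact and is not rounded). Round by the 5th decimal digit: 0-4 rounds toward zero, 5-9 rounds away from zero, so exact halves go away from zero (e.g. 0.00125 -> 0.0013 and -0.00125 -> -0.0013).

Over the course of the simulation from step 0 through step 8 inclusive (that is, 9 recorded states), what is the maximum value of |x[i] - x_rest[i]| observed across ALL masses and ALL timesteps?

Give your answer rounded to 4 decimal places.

Step 0: x=[6.0000 7.0000 14.0000] v=[0.0000 0.0000 1.0000]
Step 1: x=[3.5000 10.0000 13.0000] v=[-5.0000 6.0000 -2.0000]
Step 2: x=[2.5000 11.2500 12.5000] v=[-2.0000 2.5000 -1.0000]
Step 3: x=[4.6250 8.7500 13.3750] v=[4.2500 -5.0000 1.7500]
Step 4: x=[6.5000 6.5000 13.9375] v=[3.7500 -4.5000 1.1250]
Step 5: x=[5.1250 7.9688 12.7813] v=[-2.7500 2.9375 -2.3125]
Step 6: x=[2.6094 10.4219 11.2188] v=[-5.0312 4.9062 -3.1250]
Step 7: x=[2.6954 9.3672 11.2579] v=[0.1719 -2.1094 0.0781]
Step 8: x=[4.7696 5.9220 12.3516] v=[4.1483 -6.8905 2.1874]
Max displacement = 3.2500

Answer: 3.2500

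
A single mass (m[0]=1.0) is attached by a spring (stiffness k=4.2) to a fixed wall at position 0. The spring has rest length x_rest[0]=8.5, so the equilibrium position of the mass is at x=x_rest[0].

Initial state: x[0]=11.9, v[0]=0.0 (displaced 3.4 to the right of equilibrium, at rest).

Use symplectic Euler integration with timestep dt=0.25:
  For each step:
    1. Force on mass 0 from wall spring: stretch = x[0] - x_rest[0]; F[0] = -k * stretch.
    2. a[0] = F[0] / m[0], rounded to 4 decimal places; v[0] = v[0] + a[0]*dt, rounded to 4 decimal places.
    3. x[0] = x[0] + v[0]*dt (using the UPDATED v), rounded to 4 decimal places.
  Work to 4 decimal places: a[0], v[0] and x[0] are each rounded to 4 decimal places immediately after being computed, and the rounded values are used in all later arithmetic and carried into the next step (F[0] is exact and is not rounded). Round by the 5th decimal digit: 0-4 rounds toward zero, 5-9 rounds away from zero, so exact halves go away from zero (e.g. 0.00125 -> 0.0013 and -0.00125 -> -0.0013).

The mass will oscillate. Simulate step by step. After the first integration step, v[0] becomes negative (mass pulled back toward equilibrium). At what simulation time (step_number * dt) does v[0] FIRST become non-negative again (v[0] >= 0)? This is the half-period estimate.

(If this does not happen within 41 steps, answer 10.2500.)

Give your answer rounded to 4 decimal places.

Step 0: x=[11.9000] v=[0.0000]
Step 1: x=[11.0075] v=[-3.5700]
Step 2: x=[9.4568] v=[-6.2029]
Step 3: x=[7.6549] v=[-7.2076]
Step 4: x=[6.0748] v=[-6.3203]
Step 5: x=[5.1313] v=[-3.7739]
Step 6: x=[5.0721] v=[-0.2368]
Step 7: x=[5.9127] v=[3.3625]
First v>=0 after going negative at step 7, time=1.7500

Answer: 1.7500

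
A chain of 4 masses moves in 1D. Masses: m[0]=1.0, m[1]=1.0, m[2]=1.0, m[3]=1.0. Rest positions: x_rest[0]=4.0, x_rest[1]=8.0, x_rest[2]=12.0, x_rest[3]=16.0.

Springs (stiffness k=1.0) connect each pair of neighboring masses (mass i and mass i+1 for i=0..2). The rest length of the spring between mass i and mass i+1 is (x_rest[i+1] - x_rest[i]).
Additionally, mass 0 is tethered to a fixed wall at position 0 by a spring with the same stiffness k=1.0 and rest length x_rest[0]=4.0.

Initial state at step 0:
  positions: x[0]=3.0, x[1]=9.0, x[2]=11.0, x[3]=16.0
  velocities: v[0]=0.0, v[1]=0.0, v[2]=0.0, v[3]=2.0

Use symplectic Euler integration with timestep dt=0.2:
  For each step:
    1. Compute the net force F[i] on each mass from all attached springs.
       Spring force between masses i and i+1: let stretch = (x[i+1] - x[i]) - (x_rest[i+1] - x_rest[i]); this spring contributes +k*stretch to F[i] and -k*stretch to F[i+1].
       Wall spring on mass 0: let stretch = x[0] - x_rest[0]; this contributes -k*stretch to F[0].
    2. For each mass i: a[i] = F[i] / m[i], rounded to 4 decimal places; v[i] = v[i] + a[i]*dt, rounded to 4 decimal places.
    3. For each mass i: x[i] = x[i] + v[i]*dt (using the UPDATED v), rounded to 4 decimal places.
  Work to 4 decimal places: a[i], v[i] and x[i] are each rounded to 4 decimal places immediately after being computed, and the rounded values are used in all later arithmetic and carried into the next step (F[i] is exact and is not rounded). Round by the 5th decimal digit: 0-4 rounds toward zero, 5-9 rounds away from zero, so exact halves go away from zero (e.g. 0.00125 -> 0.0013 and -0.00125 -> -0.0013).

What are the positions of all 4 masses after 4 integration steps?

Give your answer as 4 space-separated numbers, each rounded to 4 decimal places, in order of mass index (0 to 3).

Step 0: x=[3.0000 9.0000 11.0000 16.0000] v=[0.0000 0.0000 0.0000 2.0000]
Step 1: x=[3.1200 8.8400 11.1200 16.3600] v=[0.6000 -0.8000 0.6000 1.8000]
Step 2: x=[3.3440 8.5424 11.3584 16.6704] v=[1.1200 -1.4880 1.1920 1.5520]
Step 3: x=[3.6422 8.1495 11.6966 16.9283] v=[1.4909 -1.9645 1.6912 1.2896]
Step 4: x=[3.9750 7.7182 12.1022 17.1370] v=[1.6639 -2.1565 2.0281 1.0433]

Answer: 3.9750 7.7182 12.1022 17.1370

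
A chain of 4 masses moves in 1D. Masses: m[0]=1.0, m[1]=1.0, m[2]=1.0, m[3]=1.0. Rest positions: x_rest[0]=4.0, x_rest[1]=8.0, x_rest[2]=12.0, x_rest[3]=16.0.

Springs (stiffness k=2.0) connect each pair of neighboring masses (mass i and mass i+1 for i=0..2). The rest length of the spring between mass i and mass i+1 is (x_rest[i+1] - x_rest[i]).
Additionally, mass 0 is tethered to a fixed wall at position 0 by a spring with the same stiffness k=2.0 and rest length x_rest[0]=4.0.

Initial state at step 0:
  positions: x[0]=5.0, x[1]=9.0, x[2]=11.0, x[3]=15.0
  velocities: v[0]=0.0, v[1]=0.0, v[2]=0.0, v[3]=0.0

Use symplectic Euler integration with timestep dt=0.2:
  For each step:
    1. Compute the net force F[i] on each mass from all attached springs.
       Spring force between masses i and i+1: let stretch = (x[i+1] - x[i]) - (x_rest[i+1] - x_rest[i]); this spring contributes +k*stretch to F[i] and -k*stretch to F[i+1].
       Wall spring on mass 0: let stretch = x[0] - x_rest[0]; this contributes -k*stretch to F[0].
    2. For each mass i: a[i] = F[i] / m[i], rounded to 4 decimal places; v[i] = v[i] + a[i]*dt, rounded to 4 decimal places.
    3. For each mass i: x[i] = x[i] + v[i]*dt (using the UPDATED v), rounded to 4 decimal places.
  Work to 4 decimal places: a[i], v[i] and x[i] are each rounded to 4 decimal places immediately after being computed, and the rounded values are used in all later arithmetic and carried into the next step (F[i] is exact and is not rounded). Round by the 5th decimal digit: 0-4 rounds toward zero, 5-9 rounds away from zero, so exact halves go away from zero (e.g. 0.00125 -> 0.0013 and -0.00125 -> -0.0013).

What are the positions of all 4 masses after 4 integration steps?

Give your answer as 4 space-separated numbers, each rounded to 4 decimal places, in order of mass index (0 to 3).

Step 0: x=[5.0000 9.0000 11.0000 15.0000] v=[0.0000 0.0000 0.0000 0.0000]
Step 1: x=[4.9200 8.8400 11.1600 15.0000] v=[-0.4000 -0.8000 0.8000 0.0000]
Step 2: x=[4.7600 8.5520 11.4416 15.0128] v=[-0.8000 -1.4400 1.4080 0.0640]
Step 3: x=[4.5226 8.1918 11.7777 15.0599] v=[-1.1872 -1.8010 1.6806 0.2355]
Step 4: x=[4.2169 7.8249 12.0895 15.1644] v=[-1.5286 -1.8343 1.5591 0.5226]

Answer: 4.2169 7.8249 12.0895 15.1644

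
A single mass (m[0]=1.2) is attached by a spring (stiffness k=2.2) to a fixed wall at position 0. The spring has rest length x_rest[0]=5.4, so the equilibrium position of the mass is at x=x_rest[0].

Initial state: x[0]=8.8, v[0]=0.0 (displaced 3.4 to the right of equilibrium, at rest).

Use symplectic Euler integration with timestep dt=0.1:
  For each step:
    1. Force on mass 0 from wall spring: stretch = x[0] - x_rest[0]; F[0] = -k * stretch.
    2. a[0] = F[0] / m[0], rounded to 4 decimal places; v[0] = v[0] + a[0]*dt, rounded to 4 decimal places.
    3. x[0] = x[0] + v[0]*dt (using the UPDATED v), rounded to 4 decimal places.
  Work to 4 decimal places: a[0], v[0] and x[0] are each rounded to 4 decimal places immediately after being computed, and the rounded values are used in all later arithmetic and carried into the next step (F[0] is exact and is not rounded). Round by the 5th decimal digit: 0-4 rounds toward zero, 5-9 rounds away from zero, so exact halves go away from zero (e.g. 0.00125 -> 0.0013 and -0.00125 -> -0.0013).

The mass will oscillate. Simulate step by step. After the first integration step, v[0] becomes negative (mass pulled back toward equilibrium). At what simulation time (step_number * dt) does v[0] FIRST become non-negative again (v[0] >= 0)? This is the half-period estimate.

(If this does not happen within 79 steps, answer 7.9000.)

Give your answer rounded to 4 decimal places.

Step 0: x=[8.8000] v=[0.0000]
Step 1: x=[8.7377] v=[-0.6233]
Step 2: x=[8.6142] v=[-1.2352]
Step 3: x=[8.4318] v=[-1.8245]
Step 4: x=[8.1938] v=[-2.3803]
Step 5: x=[7.9046] v=[-2.8925]
Step 6: x=[7.5694] v=[-3.3517]
Step 7: x=[7.1945] v=[-3.7494]
Step 8: x=[6.7867] v=[-4.0784]
Step 9: x=[6.3534] v=[-4.3326]
Step 10: x=[5.9027] v=[-4.5074]
Step 11: x=[5.4427] v=[-4.5996]
Step 12: x=[4.9820] v=[-4.6074]
Step 13: x=[4.5289] v=[-4.5308]
Step 14: x=[4.0918] v=[-4.3711]
Step 15: x=[3.6787] v=[-4.1313]
Step 16: x=[3.2971] v=[-3.8157]
Step 17: x=[2.9541] v=[-3.4302]
Step 18: x=[2.6559] v=[-2.9818]
Step 19: x=[2.4080] v=[-2.4787]
Step 20: x=[2.2150] v=[-1.9302]
Step 21: x=[2.0804] v=[-1.3463]
Step 22: x=[2.0066] v=[-0.7377]
Step 23: x=[1.9950] v=[-0.1156]
Step 24: x=[2.0459] v=[0.5087]
First v>=0 after going negative at step 24, time=2.4000

Answer: 2.4000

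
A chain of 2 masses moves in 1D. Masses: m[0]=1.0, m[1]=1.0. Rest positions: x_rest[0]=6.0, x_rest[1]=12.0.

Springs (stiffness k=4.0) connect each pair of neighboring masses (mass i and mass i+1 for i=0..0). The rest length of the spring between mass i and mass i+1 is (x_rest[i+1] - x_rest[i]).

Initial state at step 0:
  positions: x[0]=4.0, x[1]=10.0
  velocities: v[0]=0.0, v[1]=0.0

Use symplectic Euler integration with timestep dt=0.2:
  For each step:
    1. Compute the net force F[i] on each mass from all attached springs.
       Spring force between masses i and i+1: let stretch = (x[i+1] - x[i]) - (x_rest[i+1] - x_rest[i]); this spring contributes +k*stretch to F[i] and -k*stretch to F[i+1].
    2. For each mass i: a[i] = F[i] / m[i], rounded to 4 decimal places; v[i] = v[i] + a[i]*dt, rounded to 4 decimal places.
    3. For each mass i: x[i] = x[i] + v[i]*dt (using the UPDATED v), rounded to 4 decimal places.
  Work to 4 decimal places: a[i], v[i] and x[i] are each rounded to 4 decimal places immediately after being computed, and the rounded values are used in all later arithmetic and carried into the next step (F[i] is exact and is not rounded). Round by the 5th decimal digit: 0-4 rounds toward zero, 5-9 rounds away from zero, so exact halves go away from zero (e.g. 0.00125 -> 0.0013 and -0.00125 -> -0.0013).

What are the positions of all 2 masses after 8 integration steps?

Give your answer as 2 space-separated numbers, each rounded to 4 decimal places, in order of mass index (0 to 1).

Answer: 4.0000 10.0000

Derivation:
Step 0: x=[4.0000 10.0000] v=[0.0000 0.0000]
Step 1: x=[4.0000 10.0000] v=[0.0000 0.0000]
Step 2: x=[4.0000 10.0000] v=[0.0000 0.0000]
Step 3: x=[4.0000 10.0000] v=[0.0000 0.0000]
Step 4: x=[4.0000 10.0000] v=[0.0000 0.0000]
Step 5: x=[4.0000 10.0000] v=[0.0000 0.0000]
Step 6: x=[4.0000 10.0000] v=[0.0000 0.0000]
Step 7: x=[4.0000 10.0000] v=[0.0000 0.0000]
Step 8: x=[4.0000 10.0000] v=[0.0000 0.0000]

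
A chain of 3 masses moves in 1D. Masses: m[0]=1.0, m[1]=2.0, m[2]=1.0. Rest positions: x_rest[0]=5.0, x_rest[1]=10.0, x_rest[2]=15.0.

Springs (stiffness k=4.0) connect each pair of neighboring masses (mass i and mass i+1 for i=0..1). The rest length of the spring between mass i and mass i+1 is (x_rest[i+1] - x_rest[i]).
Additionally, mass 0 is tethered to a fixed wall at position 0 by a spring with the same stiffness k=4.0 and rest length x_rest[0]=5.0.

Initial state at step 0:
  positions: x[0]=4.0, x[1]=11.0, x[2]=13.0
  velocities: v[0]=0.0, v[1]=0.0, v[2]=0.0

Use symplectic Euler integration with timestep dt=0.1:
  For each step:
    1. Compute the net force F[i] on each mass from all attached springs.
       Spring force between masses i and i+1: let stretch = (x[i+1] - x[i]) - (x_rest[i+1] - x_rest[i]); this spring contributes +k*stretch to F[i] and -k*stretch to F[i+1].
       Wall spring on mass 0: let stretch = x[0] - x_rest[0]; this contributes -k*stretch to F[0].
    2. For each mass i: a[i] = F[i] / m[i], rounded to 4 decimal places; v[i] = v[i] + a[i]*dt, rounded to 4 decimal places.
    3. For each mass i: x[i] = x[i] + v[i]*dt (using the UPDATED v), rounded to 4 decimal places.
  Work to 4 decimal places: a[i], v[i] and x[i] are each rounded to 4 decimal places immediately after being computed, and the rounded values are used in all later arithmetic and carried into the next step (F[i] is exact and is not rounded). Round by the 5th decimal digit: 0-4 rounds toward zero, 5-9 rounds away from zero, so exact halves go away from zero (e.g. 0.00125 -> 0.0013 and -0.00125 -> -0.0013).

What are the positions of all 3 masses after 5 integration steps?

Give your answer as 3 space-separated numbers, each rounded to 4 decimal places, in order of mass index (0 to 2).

Step 0: x=[4.0000 11.0000 13.0000] v=[0.0000 0.0000 0.0000]
Step 1: x=[4.1200 10.9000 13.1200] v=[1.2000 -1.0000 1.2000]
Step 2: x=[4.3464 10.7088 13.3512] v=[2.2640 -1.9120 2.3120]
Step 3: x=[4.6534 10.4432 13.6767] v=[3.0704 -2.6560 3.2550]
Step 4: x=[5.0059 10.1265 14.0729] v=[3.5250 -3.1673 3.9616]
Step 5: x=[5.3630 9.7863 14.5112] v=[3.5709 -3.4021 4.3830]

Answer: 5.3630 9.7863 14.5112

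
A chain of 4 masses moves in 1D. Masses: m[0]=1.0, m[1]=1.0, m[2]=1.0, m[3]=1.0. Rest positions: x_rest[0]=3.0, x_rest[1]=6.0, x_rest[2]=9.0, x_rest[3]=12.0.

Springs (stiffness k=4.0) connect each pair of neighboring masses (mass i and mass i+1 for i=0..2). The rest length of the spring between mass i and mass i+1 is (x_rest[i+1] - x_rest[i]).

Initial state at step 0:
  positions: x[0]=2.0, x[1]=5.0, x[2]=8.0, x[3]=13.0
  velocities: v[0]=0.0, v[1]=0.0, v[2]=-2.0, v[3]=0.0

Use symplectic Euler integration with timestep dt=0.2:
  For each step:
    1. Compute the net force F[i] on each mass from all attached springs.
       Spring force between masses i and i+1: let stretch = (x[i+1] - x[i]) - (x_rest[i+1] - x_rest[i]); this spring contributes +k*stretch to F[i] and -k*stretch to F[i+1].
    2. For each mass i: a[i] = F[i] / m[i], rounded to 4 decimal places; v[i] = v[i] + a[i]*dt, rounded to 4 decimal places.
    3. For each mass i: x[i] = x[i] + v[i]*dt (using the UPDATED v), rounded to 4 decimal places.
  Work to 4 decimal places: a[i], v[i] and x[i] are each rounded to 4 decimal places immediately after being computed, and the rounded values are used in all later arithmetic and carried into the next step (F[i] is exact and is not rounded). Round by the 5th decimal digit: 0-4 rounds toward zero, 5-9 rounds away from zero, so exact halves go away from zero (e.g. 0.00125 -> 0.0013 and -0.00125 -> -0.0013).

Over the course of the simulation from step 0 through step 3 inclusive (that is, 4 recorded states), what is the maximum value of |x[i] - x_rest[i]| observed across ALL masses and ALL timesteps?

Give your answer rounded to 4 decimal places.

Answer: 1.0800

Derivation:
Step 0: x=[2.0000 5.0000 8.0000 13.0000] v=[0.0000 0.0000 -2.0000 0.0000]
Step 1: x=[2.0000 5.0000 7.9200 12.6800] v=[0.0000 0.0000 -0.4000 -1.6000]
Step 2: x=[2.0000 4.9872 8.1344 12.0784] v=[0.0000 -0.0640 1.0720 -3.0080]
Step 3: x=[1.9980 5.0000 8.4763 11.3258] v=[-0.0102 0.0640 1.7094 -3.7632]
Max displacement = 1.0800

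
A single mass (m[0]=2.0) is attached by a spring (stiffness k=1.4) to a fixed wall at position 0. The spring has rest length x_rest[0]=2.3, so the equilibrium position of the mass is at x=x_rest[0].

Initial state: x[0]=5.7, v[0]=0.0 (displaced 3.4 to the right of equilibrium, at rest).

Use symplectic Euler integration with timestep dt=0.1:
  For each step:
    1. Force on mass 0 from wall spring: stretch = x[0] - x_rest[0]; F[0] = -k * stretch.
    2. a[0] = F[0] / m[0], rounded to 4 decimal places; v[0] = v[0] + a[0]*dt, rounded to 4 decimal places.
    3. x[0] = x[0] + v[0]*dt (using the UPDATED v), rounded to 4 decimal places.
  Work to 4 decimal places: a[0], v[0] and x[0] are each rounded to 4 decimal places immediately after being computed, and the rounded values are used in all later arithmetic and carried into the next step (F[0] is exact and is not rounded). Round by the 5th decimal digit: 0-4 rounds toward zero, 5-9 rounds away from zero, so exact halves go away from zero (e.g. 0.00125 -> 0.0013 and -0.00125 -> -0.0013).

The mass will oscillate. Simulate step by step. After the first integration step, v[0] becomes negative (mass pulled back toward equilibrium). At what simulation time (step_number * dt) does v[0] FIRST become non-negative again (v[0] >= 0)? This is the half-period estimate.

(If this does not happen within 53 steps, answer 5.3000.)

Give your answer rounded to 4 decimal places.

Step 0: x=[5.7000] v=[0.0000]
Step 1: x=[5.6762] v=[-0.2380]
Step 2: x=[5.6288] v=[-0.4743]
Step 3: x=[5.5581] v=[-0.7073]
Step 4: x=[5.4646] v=[-0.9354]
Step 5: x=[5.3489] v=[-1.1569]
Step 6: x=[5.2119] v=[-1.3703]
Step 7: x=[5.0545] v=[-1.5741]
Step 8: x=[4.8778] v=[-1.7669]
Step 9: x=[4.6831] v=[-1.9474]
Step 10: x=[4.4717] v=[-2.1142]
Step 11: x=[4.2451] v=[-2.2662]
Step 12: x=[4.0049] v=[-2.4024]
Step 13: x=[3.7527] v=[-2.5217]
Step 14: x=[3.4904] v=[-2.6234]
Step 15: x=[3.2197] v=[-2.7067]
Step 16: x=[2.9426] v=[-2.7711]
Step 17: x=[2.6610] v=[-2.8161]
Step 18: x=[2.3769] v=[-2.8414]
Step 19: x=[2.0922] v=[-2.8468]
Step 20: x=[1.8090] v=[-2.8323]
Step 21: x=[1.5292] v=[-2.7979]
Step 22: x=[1.2548] v=[-2.7439]
Step 23: x=[0.9877] v=[-2.6707]
Step 24: x=[0.7298] v=[-2.5788]
Step 25: x=[0.4829] v=[-2.4689]
Step 26: x=[0.2487] v=[-2.3417]
Step 27: x=[0.0289] v=[-2.1981]
Step 28: x=[-0.1750] v=[-2.0391]
Step 29: x=[-0.3616] v=[-1.8659]
Step 30: x=[-0.5296] v=[-1.6796]
Step 31: x=[-0.6778] v=[-1.4815]
Step 32: x=[-0.8051] v=[-1.2731]
Step 33: x=[-0.9107] v=[-1.0557]
Step 34: x=[-0.9938] v=[-0.8310]
Step 35: x=[-1.0538] v=[-0.6004]
Step 36: x=[-1.0904] v=[-0.3656]
Step 37: x=[-1.1032] v=[-0.1283]
Step 38: x=[-1.0922] v=[0.1099]
First v>=0 after going negative at step 38, time=3.8000

Answer: 3.8000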